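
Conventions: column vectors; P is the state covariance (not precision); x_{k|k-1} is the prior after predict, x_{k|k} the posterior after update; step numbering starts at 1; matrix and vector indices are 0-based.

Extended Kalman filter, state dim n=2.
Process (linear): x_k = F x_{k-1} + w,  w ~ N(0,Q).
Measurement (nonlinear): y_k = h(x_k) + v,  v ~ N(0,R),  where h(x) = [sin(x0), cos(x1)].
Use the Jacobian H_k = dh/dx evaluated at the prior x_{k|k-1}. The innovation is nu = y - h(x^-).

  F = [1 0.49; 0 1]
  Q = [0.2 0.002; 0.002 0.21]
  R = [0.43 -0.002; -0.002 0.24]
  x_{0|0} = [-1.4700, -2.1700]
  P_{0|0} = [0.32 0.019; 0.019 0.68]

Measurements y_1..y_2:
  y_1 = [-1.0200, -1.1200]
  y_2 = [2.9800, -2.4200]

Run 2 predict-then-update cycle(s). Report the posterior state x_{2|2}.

step 1: x^-=[-2.5333, -2.1700]  P^-=[0.7019 0.3542; 0.3542 0.8900]  H_jac=[-0.8206 0.0000; 0.0000 0.8258]  S=[0.9027 -0.2420; -0.2420 0.8469]  K=[-0.5908 0.1765; -0.0967 0.8402]  nu=[-0.4485, -0.5560]  x^+=[-2.3665, -2.5937]  P^+=[0.3100 0.0527; 0.0527 0.2444]
step 2: x^-=[-3.6374, -2.5937]  P^-=[0.6203 0.1745; 0.1745 0.4544]  H_jac=[-0.8796 0.0000; 0.0000 0.5208]  S=[0.9099 -0.0819; -0.0819 0.3633]  K=[-0.5891 0.1173; -0.1123 0.6262]  nu=[2.5042, -1.5664]  x^+=[-5.2964, -3.8558]  P^+=[0.2883 0.0563; 0.0563 0.2890]

x_post = [-5.2964, -3.8558]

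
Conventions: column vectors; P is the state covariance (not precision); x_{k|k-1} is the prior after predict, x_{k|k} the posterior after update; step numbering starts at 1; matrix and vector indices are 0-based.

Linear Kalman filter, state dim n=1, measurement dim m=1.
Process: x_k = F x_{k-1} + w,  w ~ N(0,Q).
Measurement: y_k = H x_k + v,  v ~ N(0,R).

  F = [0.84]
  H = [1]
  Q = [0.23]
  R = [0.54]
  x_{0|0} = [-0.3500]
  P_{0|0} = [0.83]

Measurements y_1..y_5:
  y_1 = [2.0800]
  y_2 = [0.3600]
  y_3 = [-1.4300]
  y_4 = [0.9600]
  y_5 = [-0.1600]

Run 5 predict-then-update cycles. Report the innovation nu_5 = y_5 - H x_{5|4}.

step 1: x^-=[-0.2940]  P^-=[0.8156]  S=[1.3556]  K=[0.6017]  nu=[2.3740]  x^+=[1.1344]  P^+=[0.3249]
step 2: x^-=[0.9529]  P^-=[0.4592]  S=[0.9992]  K=[0.4596]  nu=[-0.5929]  x^+=[0.6804]  P^+=[0.2482]
step 3: x^-=[0.5715]  P^-=[0.4051]  S=[0.9451]  K=[0.4286]  nu=[-2.0015]  x^+=[-0.2864]  P^+=[0.2315]
step 4: x^-=[-0.2406]  P^-=[0.3933]  S=[0.9333]  K=[0.4214]  nu=[1.2006]  x^+=[0.2654]  P^+=[0.2276]
step 5: x^-=[0.2229]  P^-=[0.3906]  S=[0.9306]  K=[0.4197]  nu=[-0.3829]  x^+=[0.0622]  P^+=[0.2266]

innov = [-0.3829]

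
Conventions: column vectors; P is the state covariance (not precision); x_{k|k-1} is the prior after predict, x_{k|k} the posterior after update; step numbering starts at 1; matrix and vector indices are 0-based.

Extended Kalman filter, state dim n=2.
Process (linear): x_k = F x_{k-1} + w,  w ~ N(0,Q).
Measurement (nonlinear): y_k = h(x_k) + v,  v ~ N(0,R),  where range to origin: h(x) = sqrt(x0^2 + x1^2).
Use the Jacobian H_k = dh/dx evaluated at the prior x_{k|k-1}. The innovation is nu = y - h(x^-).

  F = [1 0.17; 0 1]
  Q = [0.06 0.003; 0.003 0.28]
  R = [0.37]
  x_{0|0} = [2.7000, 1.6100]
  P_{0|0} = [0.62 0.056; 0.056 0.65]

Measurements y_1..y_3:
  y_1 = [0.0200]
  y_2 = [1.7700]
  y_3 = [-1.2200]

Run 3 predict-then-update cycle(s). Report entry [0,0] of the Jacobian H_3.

step 1: x^-=[2.9737, 1.6100]  P^-=[0.7178 0.1695; 0.1695 0.9300]  H_jac=[0.8794 0.4761]  S=[1.2779]  K=[0.5571; 0.4632]  nu=[-3.3616]  x^+=[1.1008, 0.0531]  P^+=[0.3212 -0.1602; -0.1602 0.6559]
step 2: x^-=[1.1099, 0.0531]  P^-=[0.3456 -0.0457; -0.0457 0.9359]  H_jac=[0.9989 0.0478]  S=[0.7126]  K=[0.4814; -0.0014]  nu=[0.6589]  x^+=[1.4270, 0.0522]  P^+=[0.1805 -0.0453; -0.0453 0.9359]
step 3: x^-=[1.4359, 0.0522]  P^-=[0.2521 0.1168; 0.1168 1.2159]  H_jac=[0.9993 0.0363]  S=[0.6319]  K=[0.4055; 0.2547]  nu=[-2.6569]  x^+=[0.3586, -0.6244]  P^+=[0.1483 0.0516; 0.0516 1.1749]

H_jac[0,0] = 0.9993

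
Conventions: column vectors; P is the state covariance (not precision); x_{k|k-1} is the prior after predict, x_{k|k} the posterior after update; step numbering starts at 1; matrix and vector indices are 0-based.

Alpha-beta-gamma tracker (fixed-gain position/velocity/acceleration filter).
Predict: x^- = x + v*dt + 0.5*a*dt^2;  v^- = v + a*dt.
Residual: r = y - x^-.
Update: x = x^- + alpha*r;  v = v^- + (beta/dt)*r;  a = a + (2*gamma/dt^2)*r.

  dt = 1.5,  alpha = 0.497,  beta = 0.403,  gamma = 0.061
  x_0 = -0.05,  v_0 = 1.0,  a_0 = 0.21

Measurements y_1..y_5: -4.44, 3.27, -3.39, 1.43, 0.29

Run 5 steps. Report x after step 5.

x_post = 0.3160

step 1: x_pred=1.6863  r=-6.1263  x^+=-1.3585  v^+=-0.3309  a^+=-0.1222
step 2: x_pred=-1.9923  r=5.2623  x^+=0.6230  v^+=0.8996  a^+=0.1632
step 3: x_pred=2.1560  r=-5.5460  x^+=-0.6003  v^+=-0.3457  a^+=-0.1376
step 4: x_pred=-1.2736  r=2.7036  x^+=0.0701  v^+=0.1744  a^+=0.0090
step 5: x_pred=0.3418  r=-0.0518  x^+=0.3160  v^+=0.1740  a^+=0.0062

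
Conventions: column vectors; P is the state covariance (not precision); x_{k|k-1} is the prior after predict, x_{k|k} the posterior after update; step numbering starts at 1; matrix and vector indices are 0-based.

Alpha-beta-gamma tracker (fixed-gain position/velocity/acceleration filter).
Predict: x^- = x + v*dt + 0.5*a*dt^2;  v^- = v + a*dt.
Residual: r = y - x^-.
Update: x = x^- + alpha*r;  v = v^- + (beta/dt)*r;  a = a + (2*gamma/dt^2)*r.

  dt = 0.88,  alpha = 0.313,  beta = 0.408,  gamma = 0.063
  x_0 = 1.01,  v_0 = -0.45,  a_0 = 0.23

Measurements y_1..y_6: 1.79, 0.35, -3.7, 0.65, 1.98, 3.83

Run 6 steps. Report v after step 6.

v_post = 3.1422

step 1: x_pred=0.7031  r=1.0869  x^+=1.0433  v^+=0.2563  a^+=0.4069
step 2: x_pred=1.4264  r=-1.0764  x^+=1.0895  v^+=0.1153  a^+=0.2317
step 3: x_pred=1.2807  r=-4.9807  x^+=-0.2783  v^+=-1.9900  a^+=-0.5787
step 4: x_pred=-2.2535  r=2.9035  x^+=-1.3447  v^+=-1.1530  a^+=-0.1063
step 5: x_pred=-2.4005  r=4.3805  x^+=-1.0294  v^+=0.7844  a^+=0.6065
step 6: x_pred=-0.1043  r=3.9343  x^+=1.1271  v^+=3.1422  a^+=1.2466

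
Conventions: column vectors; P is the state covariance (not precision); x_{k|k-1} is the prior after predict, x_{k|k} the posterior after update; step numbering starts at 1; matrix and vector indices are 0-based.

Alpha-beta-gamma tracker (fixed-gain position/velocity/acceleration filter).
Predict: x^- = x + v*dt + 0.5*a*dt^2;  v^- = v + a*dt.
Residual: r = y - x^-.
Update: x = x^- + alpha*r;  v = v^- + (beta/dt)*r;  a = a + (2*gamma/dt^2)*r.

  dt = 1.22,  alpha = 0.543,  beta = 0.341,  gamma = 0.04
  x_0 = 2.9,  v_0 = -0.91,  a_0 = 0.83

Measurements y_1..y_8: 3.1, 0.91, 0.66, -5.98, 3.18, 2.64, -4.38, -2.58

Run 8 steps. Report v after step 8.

v_post = -0.7793

step 1: x_pred=2.4075  r=0.6925  x^+=2.7835  v^+=0.2962  a^+=0.8672
step 2: x_pred=3.7902  r=-2.8802  x^+=2.2263  v^+=0.5491  a^+=0.7124
step 3: x_pred=3.4264  r=-2.7664  x^+=1.9242  v^+=0.6450  a^+=0.5637
step 4: x_pred=3.1307  r=-9.1107  x^+=-1.8164  v^+=-1.2137  a^+=0.0740
step 5: x_pred=-3.2421  r=6.4221  x^+=0.2451  v^+=0.6716  a^+=0.4192
step 6: x_pred=1.3765  r=1.2635  x^+=2.0626  v^+=1.5362  a^+=0.4871
step 7: x_pred=4.2993  r=-8.6793  x^+=-0.4136  v^+=-0.2954  a^+=0.0206
step 8: x_pred=-0.7586  r=-1.8214  x^+=-1.7476  v^+=-0.7793  a^+=-0.0773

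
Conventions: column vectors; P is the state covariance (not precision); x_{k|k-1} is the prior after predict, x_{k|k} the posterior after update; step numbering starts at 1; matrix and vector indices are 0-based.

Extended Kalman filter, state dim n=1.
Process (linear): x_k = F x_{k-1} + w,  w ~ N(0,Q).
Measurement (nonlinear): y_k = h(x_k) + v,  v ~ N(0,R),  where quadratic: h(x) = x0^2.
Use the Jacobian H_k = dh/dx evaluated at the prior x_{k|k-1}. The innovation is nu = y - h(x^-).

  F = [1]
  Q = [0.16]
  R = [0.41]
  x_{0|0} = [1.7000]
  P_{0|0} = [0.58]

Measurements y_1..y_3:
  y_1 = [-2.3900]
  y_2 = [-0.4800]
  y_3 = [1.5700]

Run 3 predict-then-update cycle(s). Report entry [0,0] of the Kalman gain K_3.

step 1: x^-=[1.7000]  P^-=[0.7400]  H_jac=[3.4000]  S=[8.9644]  K=[0.2807]  nu=[-5.2800]  x^+=[0.2181]  P^+=[0.0338]
step 2: x^-=[0.2181]  P^-=[0.1938]  H_jac=[0.4362]  S=[0.4469]  K=[0.1892]  nu=[-0.5276]  x^+=[0.1183]  P^+=[0.1778]
step 3: x^-=[0.1183]  P^-=[0.3378]  H_jac=[0.2365]  S=[0.4289]  K=[0.1863]  nu=[1.5560]  x^+=[0.4082]  P^+=[0.3230]

K[0,0] = 0.1863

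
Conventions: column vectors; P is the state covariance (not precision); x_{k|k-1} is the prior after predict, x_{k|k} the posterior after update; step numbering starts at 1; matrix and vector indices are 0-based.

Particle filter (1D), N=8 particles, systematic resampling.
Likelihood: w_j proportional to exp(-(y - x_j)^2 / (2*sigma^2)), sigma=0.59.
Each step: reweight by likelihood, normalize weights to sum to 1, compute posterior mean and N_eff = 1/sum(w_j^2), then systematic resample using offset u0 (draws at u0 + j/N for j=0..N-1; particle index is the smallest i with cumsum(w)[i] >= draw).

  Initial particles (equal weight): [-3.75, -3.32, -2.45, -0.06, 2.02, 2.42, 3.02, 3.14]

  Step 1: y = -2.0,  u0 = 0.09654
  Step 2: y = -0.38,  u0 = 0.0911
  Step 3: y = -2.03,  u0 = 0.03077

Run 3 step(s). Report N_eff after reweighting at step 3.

N_eff = 8.0000

step 1: w=[0.0145, 0.0967, 0.8834, 0.0053, 0.0000, 0.0000, 0.0000, 0.0000]  mean=-2.5404  Neff=1.2657  idx=[1, 2, 2, 2, 2, 2, 2, 2]
step 2: w=[0.0003, 0.1428, 0.1428, 0.1428, 0.1428, 0.1428, 0.1428, 0.1428]  mean=-2.4502  Neff=7.0038  idx=[1, 2, 3, 4, 5, 6, 6, 7]
step 3: w=[0.1250, 0.1250, 0.1250, 0.1250, 0.1250, 0.1250, 0.1250, 0.1250]  mean=-2.4500  Neff=8.0000  idx=[0, 1, 2, 3, 4, 5, 6, 7]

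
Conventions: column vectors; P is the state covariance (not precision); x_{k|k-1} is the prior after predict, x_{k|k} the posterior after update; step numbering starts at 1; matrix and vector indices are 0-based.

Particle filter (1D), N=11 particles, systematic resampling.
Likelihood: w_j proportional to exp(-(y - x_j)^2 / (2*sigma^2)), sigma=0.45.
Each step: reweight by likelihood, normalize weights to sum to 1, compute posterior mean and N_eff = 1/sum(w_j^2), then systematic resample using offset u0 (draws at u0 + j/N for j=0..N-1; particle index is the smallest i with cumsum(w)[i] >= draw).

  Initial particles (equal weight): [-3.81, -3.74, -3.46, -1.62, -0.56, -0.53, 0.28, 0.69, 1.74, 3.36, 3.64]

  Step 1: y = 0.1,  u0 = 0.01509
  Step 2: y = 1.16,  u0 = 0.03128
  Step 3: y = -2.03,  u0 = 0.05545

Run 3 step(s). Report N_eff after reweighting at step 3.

N_eff = 4.0862

step 1: w=[0.0000, 0.0000, 0.0000, 0.0003, 0.1652, 0.1818, 0.4471, 0.2050, 0.0006, 0.0000, 0.0000]  mean=0.0784  Neff=3.3088  idx=[4, 4, 5, 5, 6, 6, 6, 6, 6, 7, 7]
step 2: w=[0.0004, 0.0004, 0.0005, 0.0005, 0.0777, 0.0777, 0.0777, 0.0777, 0.0777, 0.3049, 0.3049]  mean=0.5287  Neff=4.6275  idx=[4, 5, 6, 7, 9, 9, 9, 9, 10, 10, 10]
step 3: w=[0.2473, 0.2473, 0.2473, 0.2473, 0.0015, 0.0015, 0.0015, 0.0015, 0.0015, 0.0015, 0.0015]  mean=0.2844  Neff=4.0862  idx=[0, 0, 0, 1, 1, 2, 2, 2, 3, 3, 3]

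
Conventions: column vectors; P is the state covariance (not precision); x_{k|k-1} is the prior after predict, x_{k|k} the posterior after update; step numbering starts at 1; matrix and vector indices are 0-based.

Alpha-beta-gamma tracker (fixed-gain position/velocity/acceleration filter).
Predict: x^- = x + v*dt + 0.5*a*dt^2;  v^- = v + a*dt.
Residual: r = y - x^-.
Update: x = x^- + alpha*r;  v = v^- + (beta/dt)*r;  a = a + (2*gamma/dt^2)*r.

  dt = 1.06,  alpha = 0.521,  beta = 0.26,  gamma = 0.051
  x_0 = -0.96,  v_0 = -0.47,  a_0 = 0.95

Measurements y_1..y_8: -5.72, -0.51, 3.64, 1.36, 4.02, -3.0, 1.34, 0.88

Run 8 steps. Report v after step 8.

v_post = -1.0911

step 1: x_pred=-0.9245  r=-4.7955  x^+=-3.4230  v^+=-0.6393  a^+=0.5147
step 2: x_pred=-3.8114  r=3.3014  x^+=-2.0914  v^+=0.7161  a^+=0.8144
step 3: x_pred=-0.8748  r=4.5148  x^+=1.4774  v^+=2.6867  a^+=1.2242
step 4: x_pred=5.0131  r=-3.6531  x^+=3.1098  v^+=3.0884  a^+=0.8926
step 5: x_pred=6.8849  r=-2.8649  x^+=5.3923  v^+=3.3318  a^+=0.6325
step 6: x_pred=9.2793  r=-12.2793  x^+=2.8818  v^+=0.9903  a^+=-0.4822
step 7: x_pred=3.6607  r=-2.3207  x^+=2.4516  v^+=-0.0900  a^+=-0.6929
step 8: x_pred=1.9669  r=-1.0869  x^+=1.4006  v^+=-1.0911  a^+=-0.7915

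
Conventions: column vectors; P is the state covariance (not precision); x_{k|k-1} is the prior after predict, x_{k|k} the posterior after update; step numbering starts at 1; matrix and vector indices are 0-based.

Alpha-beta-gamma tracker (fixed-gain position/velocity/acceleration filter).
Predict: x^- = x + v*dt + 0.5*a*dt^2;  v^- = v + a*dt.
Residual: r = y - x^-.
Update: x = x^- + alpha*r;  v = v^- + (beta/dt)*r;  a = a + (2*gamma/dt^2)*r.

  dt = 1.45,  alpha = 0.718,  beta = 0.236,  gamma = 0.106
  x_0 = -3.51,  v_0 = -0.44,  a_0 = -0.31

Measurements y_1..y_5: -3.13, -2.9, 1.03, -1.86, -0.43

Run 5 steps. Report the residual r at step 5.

step 1: x_pred=-4.4739  r=1.3439  x^+=-3.5090  v^+=-0.6708  a^+=-0.1745
step 2: x_pred=-4.6650  r=1.7650  x^+=-3.3977  v^+=-0.6365  a^+=0.0035
step 3: x_pred=-4.3170  r=5.3470  x^+=-0.4779  v^+=0.2388  a^+=0.5426
step 4: x_pred=0.4389  r=-2.2989  x^+=-1.2117  v^+=0.6515  a^+=0.3108
step 5: x_pred=0.0597  r=-0.4897  x^+=-0.2919  v^+=1.0225  a^+=0.2615

resid = -0.4897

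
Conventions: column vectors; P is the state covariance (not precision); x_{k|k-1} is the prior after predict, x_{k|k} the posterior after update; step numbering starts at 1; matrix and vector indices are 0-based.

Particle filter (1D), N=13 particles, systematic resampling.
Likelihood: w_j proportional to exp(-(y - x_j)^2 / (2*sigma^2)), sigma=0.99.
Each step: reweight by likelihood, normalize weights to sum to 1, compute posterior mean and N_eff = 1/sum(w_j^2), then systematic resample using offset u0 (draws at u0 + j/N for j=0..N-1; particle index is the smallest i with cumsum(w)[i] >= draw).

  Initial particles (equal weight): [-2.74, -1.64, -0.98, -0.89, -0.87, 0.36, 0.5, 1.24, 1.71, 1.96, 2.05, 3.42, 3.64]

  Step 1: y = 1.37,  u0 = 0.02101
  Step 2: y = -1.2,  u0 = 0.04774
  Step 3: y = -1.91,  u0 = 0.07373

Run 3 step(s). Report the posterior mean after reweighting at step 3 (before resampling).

step 1: w=[0.0000, 0.0019, 0.0114, 0.0141, 0.0147, 0.1133, 0.1296, 0.1890, 0.1797, 0.1596, 0.1506, 0.0223, 0.0138]  mean=1.3556  Neff=6.8012  idx=[3, 5, 6, 6, 7, 7, 8, 8, 8, 9, 9, 10, 10]
step 2: w=[0.5130, 0.1557, 0.1233, 0.1233, 0.0258, 0.0258, 0.0072, 0.0072, 0.0072, 0.0033, 0.0033, 0.0025, 0.0025]  mean=-0.1533  Neff=3.1318  idx=[0, 0, 0, 0, 0, 0, 0, 1, 1, 2, 3, 3, 6]
step 3: w=[0.1331, 0.1331, 0.1331, 0.1331, 0.1331, 0.1331, 0.1331, 0.0163, 0.0163, 0.0117, 0.0117, 0.0117, 0.0003]  mean=-0.7997  Neff=7.9985  idx=[0, 1, 1, 2, 2, 3, 4, 4, 5, 5, 6, 6, 11]

post_mean = -0.7997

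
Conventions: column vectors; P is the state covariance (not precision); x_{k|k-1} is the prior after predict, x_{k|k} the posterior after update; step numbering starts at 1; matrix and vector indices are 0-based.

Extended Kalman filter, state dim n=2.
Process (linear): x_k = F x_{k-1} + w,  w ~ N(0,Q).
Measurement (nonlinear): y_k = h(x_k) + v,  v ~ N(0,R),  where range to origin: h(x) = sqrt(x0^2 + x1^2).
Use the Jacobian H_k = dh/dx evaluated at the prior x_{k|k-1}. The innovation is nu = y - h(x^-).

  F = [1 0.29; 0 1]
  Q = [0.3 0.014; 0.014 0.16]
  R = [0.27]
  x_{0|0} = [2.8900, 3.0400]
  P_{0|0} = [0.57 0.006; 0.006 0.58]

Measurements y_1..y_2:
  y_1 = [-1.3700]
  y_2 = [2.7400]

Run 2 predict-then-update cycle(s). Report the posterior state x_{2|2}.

step 1: x^-=[3.7716, 3.0400]  P^-=[0.9223 0.1882; 0.1882 0.7400]  H_jac=[0.7786 0.6276]  S=[1.3044]  K=[0.6410; 0.4684]  nu=[-6.2142]  x^+=[-0.2119, 0.1295]  P^+=[0.3863 -0.2034; -0.2034 0.4539]
step 2: x^-=[-0.1743, 0.1295]  P^-=[0.6064 -0.0578; -0.0578 0.6139]  H_jac=[-0.8027 0.5964]  S=[0.9344]  K=[-0.5578; 0.4415]  nu=[2.5228]  x^+=[-1.5816, 1.2433]  P^+=[0.3157 0.1723; 0.1723 0.4318]

x_post = [-1.5816, 1.2433]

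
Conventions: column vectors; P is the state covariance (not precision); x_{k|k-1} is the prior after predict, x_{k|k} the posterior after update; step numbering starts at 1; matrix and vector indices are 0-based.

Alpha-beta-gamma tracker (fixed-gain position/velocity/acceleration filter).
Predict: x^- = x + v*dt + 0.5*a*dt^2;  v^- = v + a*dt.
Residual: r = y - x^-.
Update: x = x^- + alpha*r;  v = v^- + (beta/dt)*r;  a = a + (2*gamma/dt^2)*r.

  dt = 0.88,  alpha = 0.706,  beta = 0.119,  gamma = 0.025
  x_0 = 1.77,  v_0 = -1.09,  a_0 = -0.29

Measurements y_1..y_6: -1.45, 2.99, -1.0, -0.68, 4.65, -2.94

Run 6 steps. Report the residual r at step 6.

step 1: x_pred=0.6985  r=-2.1485  x^+=-0.8183  v^+=-1.6357  a^+=-0.4287
step 2: x_pred=-2.4238  r=5.4138  x^+=1.3983  v^+=-1.2809  a^+=-0.0792
step 3: x_pred=0.2405  r=-1.2405  x^+=-0.6353  v^+=-1.5183  a^+=-0.1593
step 4: x_pred=-2.0331  r=1.3531  x^+=-1.0778  v^+=-1.4755  a^+=-0.0719
step 5: x_pred=-2.4041  r=7.0541  x^+=2.5761  v^+=-0.5849  a^+=0.3836
step 6: x_pred=2.2099  r=-5.1499  x^+=-1.4259  v^+=-0.9438  a^+=0.0510

resid = -5.1499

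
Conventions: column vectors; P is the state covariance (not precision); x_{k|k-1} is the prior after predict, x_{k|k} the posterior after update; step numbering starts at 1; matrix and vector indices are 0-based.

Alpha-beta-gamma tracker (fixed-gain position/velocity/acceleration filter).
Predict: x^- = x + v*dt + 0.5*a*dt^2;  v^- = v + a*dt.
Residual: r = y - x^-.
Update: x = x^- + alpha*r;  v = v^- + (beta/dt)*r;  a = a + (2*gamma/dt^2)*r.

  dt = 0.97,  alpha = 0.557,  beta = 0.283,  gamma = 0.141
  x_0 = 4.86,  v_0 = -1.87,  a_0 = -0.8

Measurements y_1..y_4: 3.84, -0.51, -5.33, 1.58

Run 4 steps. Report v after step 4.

step 1: x_pred=2.6697  r=1.1703  x^+=3.3216  v^+=-2.3046  a^+=-0.4493
step 2: x_pred=0.8748  r=-1.3848  x^+=0.1035  v^+=-3.1444  a^+=-0.8643
step 3: x_pred=-3.3532  r=-1.9768  x^+=-4.4543  v^+=-4.5595  a^+=-1.4568
step 4: x_pred=-9.5623  r=11.1423  x^+=-3.3560  v^+=-2.7218  a^+=1.8827

v_post = -2.7218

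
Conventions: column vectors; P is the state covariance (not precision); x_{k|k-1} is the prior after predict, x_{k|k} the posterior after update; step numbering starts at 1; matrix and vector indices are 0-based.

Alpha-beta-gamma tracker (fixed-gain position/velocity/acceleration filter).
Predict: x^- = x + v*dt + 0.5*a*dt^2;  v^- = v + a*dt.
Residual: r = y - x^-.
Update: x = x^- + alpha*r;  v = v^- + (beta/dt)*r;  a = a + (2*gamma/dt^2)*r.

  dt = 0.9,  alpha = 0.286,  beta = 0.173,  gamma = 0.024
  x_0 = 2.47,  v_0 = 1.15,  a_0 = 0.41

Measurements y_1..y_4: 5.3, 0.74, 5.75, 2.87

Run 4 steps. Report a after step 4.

a_post = -0.0548

step 1: x_pred=3.6710  r=1.6290  x^+=4.1369  v^+=1.8321  a^+=0.5065
step 2: x_pred=5.9910  r=-5.2510  x^+=4.4892  v^+=1.2786  a^+=0.1954
step 3: x_pred=5.7191  r=0.0309  x^+=5.7279  v^+=1.4604  a^+=0.1972
step 4: x_pred=7.1222  r=-4.2522  x^+=5.9060  v^+=0.8205  a^+=-0.0548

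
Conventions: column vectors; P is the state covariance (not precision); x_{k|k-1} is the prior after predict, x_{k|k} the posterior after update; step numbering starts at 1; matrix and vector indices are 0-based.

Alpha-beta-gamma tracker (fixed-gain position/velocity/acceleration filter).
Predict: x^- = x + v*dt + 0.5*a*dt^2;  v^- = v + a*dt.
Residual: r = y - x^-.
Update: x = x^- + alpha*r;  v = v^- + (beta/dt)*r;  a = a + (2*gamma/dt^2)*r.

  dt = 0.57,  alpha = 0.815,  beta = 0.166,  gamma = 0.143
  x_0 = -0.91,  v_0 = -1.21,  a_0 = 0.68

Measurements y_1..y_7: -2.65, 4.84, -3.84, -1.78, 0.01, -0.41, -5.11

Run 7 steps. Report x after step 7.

step 1: x_pred=-1.4892  r=-1.1608  x^+=-2.4353  v^+=-1.1604  a^+=-0.3418
step 2: x_pred=-3.1522  r=7.9922  x^+=3.3614  v^+=0.9723  a^+=6.6935
step 3: x_pred=5.0030  r=-8.8430  x^+=-2.2040  v^+=2.2123  a^+=-1.0907
step 4: x_pred=-1.1202  r=-0.6598  x^+=-1.6579  v^+=1.3984  a^+=-1.6715
step 5: x_pred=-1.1324  r=1.1424  x^+=-0.2013  v^+=0.7784  a^+=-0.6659
step 6: x_pred=0.1342  r=-0.5442  x^+=-0.3093  v^+=0.2403  a^+=-1.1449
step 7: x_pred=-0.3583  r=-4.7517  x^+=-4.2309  v^+=-1.7961  a^+=-5.3277

x_post = -4.2309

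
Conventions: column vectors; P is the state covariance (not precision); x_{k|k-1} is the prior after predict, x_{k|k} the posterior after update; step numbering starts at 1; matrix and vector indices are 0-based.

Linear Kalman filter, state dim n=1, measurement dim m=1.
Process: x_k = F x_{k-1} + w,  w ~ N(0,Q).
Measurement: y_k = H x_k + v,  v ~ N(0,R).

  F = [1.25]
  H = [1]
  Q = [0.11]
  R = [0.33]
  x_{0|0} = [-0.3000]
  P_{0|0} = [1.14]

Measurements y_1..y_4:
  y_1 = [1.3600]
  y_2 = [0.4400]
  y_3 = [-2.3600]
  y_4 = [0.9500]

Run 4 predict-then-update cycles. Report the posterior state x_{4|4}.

x_post = [0.0098]

step 1: x^-=[-0.3750]  P^-=[1.8912]  S=[2.2212]  K=[0.8514]  nu=[1.7350]  x^+=[1.1022]  P^+=[0.2810]
step 2: x^-=[1.3778]  P^-=[0.5490]  S=[0.8790]  K=[0.6246]  nu=[-0.9378]  x^+=[0.7921]  P^+=[0.2061]
step 3: x^-=[0.9901]  P^-=[0.4321]  S=[0.7621]  K=[0.5670]  nu=[-3.3501]  x^+=[-0.9093]  P^+=[0.1871]
step 4: x^-=[-1.1366]  P^-=[0.4023]  S=[0.7323]  K=[0.5494]  nu=[2.0866]  x^+=[0.0098]  P^+=[0.1813]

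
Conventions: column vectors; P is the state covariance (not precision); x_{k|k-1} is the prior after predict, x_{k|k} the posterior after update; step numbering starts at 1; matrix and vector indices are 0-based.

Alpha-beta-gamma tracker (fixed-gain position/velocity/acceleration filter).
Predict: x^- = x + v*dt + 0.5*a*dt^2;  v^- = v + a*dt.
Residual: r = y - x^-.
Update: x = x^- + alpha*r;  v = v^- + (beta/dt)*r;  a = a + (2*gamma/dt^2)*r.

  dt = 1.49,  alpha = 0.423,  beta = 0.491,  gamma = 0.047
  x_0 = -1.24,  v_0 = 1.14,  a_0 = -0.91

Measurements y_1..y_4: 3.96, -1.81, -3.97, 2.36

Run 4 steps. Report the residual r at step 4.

step 1: x_pred=-0.5515  r=4.5115  x^+=1.3568  v^+=1.2708  a^+=-0.7190
step 2: x_pred=2.4522  r=-4.2622  x^+=0.6493  v^+=-1.2050  a^+=-0.8994
step 3: x_pred=-2.1446  r=-1.8254  x^+=-2.9167  v^+=-3.1467  a^+=-0.9767
step 4: x_pred=-8.6896  r=11.0496  x^+=-4.0156  v^+=-0.9609  a^+=-0.5089

resid = 11.0496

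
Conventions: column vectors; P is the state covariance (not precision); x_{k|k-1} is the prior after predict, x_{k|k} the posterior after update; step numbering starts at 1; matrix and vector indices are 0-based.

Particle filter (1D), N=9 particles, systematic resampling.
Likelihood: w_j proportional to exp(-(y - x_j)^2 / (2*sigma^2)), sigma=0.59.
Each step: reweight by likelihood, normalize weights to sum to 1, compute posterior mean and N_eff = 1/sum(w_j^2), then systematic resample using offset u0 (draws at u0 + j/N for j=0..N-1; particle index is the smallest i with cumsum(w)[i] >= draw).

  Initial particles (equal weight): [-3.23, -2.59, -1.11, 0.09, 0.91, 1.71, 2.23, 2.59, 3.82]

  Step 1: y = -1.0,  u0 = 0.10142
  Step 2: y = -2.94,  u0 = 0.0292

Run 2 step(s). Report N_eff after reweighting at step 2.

N_eff = 7.0009

step 1: w=[0.0007, 0.0221, 0.8211, 0.1516, 0.0044, 0.0000, 0.0000, 0.0000, 0.0000]  mean=-0.9532  Neff=1.4332  idx=[2, 2, 2, 2, 2, 2, 2, 3, 3]
step 2: w=[0.1428, 0.1428, 0.1428, 0.1428, 0.1428, 0.1428, 0.1428, 0.0000, 0.0000]  mean=-1.1099  Neff=7.0009  idx=[0, 0, 1, 2, 3, 4, 4, 5, 6]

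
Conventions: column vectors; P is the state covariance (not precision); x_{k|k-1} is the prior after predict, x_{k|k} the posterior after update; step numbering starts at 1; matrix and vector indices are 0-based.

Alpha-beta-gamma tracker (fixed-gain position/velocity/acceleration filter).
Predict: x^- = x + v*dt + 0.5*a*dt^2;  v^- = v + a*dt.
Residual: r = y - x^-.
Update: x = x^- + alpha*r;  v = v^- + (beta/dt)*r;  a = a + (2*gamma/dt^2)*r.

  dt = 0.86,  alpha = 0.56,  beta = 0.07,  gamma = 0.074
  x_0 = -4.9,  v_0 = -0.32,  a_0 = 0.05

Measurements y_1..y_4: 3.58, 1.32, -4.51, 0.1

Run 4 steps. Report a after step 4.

step 1: x_pred=-5.1567  r=8.7367  x^+=-0.2642  v^+=0.4341  a^+=1.7983
step 2: x_pred=0.7742  r=0.5458  x^+=1.0798  v^+=2.0251  a^+=1.9075
step 3: x_pred=3.5268  r=-8.0368  x^+=-0.9738  v^+=3.0114  a^+=0.2993
step 4: x_pred=1.7267  r=-1.6267  x^+=0.8157  v^+=3.1363  a^+=-0.0262

a_post = -0.0262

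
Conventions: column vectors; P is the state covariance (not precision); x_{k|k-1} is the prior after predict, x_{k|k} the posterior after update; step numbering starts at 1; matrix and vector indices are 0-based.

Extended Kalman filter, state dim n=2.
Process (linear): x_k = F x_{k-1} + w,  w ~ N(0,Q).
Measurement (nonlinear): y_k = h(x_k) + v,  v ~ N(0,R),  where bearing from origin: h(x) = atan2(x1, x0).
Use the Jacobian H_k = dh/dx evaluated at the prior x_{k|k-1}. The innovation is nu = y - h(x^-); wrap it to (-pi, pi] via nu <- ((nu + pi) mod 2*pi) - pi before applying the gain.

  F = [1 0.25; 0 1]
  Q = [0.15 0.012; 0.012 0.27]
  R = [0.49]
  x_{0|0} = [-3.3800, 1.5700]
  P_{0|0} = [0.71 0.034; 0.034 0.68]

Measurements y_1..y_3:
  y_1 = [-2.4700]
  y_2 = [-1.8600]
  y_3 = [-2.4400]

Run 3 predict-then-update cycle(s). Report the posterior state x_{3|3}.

step 1: x^-=[-2.9875, 1.5700]  P^-=[0.9195 0.2160; 0.2160 0.9500]  H_jac=[-0.1378 -0.2623]  S=[0.5884]  K=[-0.3117; -0.4740]  nu=[1.1554]  x^+=[-3.3476, 1.0223]  P^+=[0.8623 0.1291; 0.1291 0.8178]
step 2: x^-=[-3.0920, 1.0223]  P^-=[1.1280 0.3455; 0.3455 1.0878]  H_jac=[-0.0964 -0.2915]  S=[0.6124]  K=[-0.3420; -0.5723]  nu=[1.6009]  x^+=[-3.6396, 0.1061]  P^+=[1.0563 0.2256; 0.2256 0.8872]
step 3: x^-=[-3.6131, 0.1061]  P^-=[1.3746 0.4594; 0.4594 1.1572]  H_jac=[-0.0081 -0.2765]  S=[0.5806]  K=[-0.2380; -0.5576]  nu=[0.7310]  x^+=[-3.7871, -0.3014]  P^+=[1.3417 0.3824; 0.3824 0.9767]

x_post = [-3.7871, -0.3014]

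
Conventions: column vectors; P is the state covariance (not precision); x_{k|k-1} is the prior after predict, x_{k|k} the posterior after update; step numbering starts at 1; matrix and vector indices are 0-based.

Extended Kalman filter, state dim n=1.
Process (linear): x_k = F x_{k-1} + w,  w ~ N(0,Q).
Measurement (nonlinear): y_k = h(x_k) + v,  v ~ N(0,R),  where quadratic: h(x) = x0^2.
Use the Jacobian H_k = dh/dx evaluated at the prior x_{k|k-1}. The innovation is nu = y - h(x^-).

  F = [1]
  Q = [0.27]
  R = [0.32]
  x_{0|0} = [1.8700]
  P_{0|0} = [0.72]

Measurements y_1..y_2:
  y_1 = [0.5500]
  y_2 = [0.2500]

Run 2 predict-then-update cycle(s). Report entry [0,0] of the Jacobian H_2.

step 1: x^-=[1.8700]  P^-=[0.9900]  H_jac=[3.7400]  S=[14.1677]  K=[0.2613]  nu=[-2.9469]  x^+=[1.0999]  P^+=[0.0224]
step 2: x^-=[1.0999]  P^-=[0.2924]  H_jac=[2.1997]  S=[1.7347]  K=[0.3707]  nu=[-0.9597]  x^+=[0.7441]  P^+=[0.0539]

H_jac[0,0] = 2.1997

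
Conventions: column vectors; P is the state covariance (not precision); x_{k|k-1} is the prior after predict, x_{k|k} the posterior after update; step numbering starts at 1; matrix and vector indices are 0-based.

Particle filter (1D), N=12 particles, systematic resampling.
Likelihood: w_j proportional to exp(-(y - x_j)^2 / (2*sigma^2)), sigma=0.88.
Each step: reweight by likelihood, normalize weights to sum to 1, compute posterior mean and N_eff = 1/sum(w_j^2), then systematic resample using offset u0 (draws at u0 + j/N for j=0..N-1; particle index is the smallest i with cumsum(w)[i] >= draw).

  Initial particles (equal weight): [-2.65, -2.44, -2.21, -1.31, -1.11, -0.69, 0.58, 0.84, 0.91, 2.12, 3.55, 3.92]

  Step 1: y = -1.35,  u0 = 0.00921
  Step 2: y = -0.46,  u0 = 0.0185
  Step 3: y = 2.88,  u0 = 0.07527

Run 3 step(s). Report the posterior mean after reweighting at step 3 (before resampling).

post_mean = -0.7836

step 1: w=[0.0779, 0.1077, 0.1439, 0.2317, 0.2235, 0.1751, 0.0209, 0.0105, 0.0086, 0.0001, 0.0000, 0.0000]  mean=-1.4309  Neff=5.7693  idx=[0, 1, 1, 2, 3, 3, 3, 4, 4, 4, 5, 5]
step 2: w=[0.0070, 0.0124, 0.0124, 0.0215, 0.0974, 0.0974, 0.0974, 0.1182, 0.1182, 0.1182, 0.1500, 0.1500]  mean=-1.1097  Neff=8.6062  idx=[1, 4, 5, 6, 7, 7, 8, 9, 9, 10, 11, 11]
step 3: w=[0.0000, 0.0118, 0.0118, 0.0118, 0.0341, 0.0341, 0.0341, 0.0341, 0.0341, 0.2647, 0.2647, 0.2647]  mean=-0.7836  Neff=4.6207  idx=[5, 7, 9, 9, 9, 10, 10, 10, 11, 11, 11, 11]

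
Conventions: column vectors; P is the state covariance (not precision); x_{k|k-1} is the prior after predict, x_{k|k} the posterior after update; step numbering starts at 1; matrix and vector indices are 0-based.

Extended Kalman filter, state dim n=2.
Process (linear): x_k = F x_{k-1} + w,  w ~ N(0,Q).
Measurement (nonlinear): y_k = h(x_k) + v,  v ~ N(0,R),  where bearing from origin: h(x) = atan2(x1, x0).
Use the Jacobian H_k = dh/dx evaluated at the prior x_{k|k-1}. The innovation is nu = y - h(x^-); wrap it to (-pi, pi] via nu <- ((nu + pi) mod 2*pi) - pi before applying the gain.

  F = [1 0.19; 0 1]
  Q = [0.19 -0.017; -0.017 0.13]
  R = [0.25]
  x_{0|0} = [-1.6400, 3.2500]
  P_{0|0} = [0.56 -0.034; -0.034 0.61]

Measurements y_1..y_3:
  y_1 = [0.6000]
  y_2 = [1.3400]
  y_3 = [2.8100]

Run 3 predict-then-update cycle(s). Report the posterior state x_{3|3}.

x_post = [0.1843, 3.6824]

step 1: x^-=[-1.0225, 3.2500]  P^-=[0.7591 0.0649; 0.0649 0.7400]  H_jac=[-0.2800 -0.0881]  S=[0.3184]  K=[-0.6854; -0.2618]  nu=[-1.2756]  x^+=[-0.1483, 3.5839]  P^+=[0.6095 0.0078; 0.0078 0.7182]
step 2: x^-=[0.5327, 3.5839]  P^-=[0.8284 0.1272; 0.1272 0.8482]  H_jac=[-0.2730 0.0406]  S=[0.3103]  K=[-0.7121; -0.0010]  nu=[-0.0832]  x^+=[0.5920, 3.5840]  P^+=[0.6710 0.1270; 0.1270 0.8482]
step 3: x^-=[1.2729, 3.5840]  P^-=[0.9399 0.2712; 0.2712 0.9782]  H_jac=[-0.2478 0.0880]  S=[0.3034]  K=[-0.6888; 0.0623]  nu=[1.5805]  x^+=[0.1843, 3.6824]  P^+=[0.7959 0.2842; 0.2842 0.9770]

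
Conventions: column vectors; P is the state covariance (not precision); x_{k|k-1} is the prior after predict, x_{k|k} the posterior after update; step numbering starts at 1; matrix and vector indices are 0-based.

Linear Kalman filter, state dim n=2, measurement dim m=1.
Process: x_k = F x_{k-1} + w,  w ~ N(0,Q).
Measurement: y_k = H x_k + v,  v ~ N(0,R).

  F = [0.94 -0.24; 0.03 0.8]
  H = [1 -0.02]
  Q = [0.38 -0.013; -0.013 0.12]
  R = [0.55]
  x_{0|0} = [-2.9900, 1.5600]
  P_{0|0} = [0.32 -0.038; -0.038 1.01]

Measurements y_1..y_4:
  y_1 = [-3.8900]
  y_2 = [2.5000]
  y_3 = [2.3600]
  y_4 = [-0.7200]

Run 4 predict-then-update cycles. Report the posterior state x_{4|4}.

x_post = [0.1714, -0.0796]

step 1: x^-=[-3.1850, 1.1583]  P^-=[0.7381 -0.2262; -0.2262 0.7649]  S=[1.2974]  K=[0.5724; -0.1861]  nu=[-0.6818]  x^+=[-3.5753, 1.2852]  P^+=[0.3130 -0.0880; -0.0880 0.7199]
step 2: x^-=[-3.6692, 0.9209]  P^-=[0.7378 -0.2079; -0.2079 0.5768]  S=[1.2963]  K=[0.5723; -0.1693]  nu=[6.1876]  x^+=[-0.1278, -0.1266]  P^+=[0.3131 -0.0823; -0.0823 0.5397]
step 3: x^-=[-0.0898, -0.1051]  P^-=[0.7249 -0.1691; -0.1691 0.4617]  S=[1.2819]  K=[0.5682; -0.1391]  nu=[2.4477]  x^+=[1.3009, -0.4456]  P^+=[0.3111 -0.0678; -0.0678 0.4369]
step 4: x^-=[1.3298, -0.3175]  P^-=[0.7107 -0.1386; -0.1386 0.3966]  S=[1.2664]  K=[0.5634; -0.1157]  nu=[-2.0561]  x^+=[0.1714, -0.0796]  P^+=[0.3087 -0.0560; -0.0560 0.3797]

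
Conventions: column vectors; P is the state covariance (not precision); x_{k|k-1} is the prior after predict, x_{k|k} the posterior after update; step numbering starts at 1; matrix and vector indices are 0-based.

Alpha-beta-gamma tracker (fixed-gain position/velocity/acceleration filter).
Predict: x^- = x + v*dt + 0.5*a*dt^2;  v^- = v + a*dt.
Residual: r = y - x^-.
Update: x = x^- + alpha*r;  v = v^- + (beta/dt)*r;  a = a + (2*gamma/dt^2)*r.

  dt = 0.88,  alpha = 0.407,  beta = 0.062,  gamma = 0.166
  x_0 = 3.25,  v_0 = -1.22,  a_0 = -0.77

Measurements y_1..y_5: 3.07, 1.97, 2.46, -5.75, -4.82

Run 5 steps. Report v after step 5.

step 1: x_pred=1.8783  r=1.1917  x^+=2.3633  v^+=-1.8136  a^+=-0.2591
step 2: x_pred=0.6670  r=1.3030  x^+=1.1973  v^+=-1.9498  a^+=0.2996
step 3: x_pred=-0.4025  r=2.8625  x^+=0.7625  v^+=-1.4845  a^+=1.5268
step 4: x_pred=0.0473  r=-5.7973  x^+=-2.3122  v^+=-0.5494  a^+=-0.9586
step 5: x_pred=-3.1669  r=-1.6531  x^+=-3.8397  v^+=-1.5095  a^+=-1.6674

v_post = -1.5095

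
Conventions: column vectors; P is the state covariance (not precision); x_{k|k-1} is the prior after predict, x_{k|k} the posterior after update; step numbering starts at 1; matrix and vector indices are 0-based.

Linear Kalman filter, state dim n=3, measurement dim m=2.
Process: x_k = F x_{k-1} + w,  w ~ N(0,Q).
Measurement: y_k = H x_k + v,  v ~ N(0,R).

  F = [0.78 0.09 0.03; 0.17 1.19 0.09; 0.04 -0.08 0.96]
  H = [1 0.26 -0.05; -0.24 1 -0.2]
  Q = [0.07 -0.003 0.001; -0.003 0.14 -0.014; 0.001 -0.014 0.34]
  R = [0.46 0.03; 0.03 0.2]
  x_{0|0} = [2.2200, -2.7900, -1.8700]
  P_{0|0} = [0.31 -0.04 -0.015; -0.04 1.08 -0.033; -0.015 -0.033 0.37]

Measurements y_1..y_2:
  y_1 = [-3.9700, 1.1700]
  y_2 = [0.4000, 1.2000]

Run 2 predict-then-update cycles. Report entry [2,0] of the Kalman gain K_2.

step 1: x^-=[1.4244, -3.1110, -1.4832]  P^-=[0.2612 0.1145 0.0019; 0.1145 1.6576 -0.1241; 0.0019 -0.1241 0.6926]  S=[0.8975 0.5248; 0.5248 1.8952]  K=[0.3678 -0.0747; 0.1241 0.8389; 0.0104 -0.1417]  nu=[-4.6597, 4.3262]  x^+=[-0.6125, -0.0601, -2.1446]  P^+=[0.1581 0.0353 0.0061; 0.0353 0.2009 0.1046; 0.0061 0.1046 0.6560]
step 2: x^-=[-0.5475, -0.3687, -2.0785]  P^-=[0.1742 0.0796 0.0347; 0.0796 0.4712 0.1456; 0.0347 0.1456 0.9303]  S=[0.7025 0.1732; 0.1732 0.6254]  K=[0.2821 -0.0289; 0.1186 0.6436; 0.0604 -0.0947]  nu=[0.9394, 1.0216]  x^+=[-0.3120, 0.4002, -2.1185]  P^+=[0.1206 0.0368 0.0259; 0.0368 0.1759 0.1739; 0.0259 0.1739 0.9241]

K[2,0] = 0.0604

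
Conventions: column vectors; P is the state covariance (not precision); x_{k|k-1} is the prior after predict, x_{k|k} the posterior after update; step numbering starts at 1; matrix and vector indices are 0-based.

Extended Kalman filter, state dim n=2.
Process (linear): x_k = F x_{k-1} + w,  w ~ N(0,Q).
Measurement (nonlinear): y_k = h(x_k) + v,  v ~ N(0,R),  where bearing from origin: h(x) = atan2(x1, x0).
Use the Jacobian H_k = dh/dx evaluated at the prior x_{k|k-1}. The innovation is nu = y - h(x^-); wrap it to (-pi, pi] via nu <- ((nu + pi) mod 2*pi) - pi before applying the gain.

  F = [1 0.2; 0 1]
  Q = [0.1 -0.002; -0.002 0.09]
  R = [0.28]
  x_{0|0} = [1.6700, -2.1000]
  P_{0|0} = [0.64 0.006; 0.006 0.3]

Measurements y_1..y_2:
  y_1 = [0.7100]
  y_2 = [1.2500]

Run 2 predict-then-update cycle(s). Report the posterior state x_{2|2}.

x_post = [3.0330, -0.8706]

step 1: x^-=[1.2500, -2.1000]  P^-=[0.7544 0.0640; 0.0640 0.3900]  H_jac=[0.3516 0.2093]  S=[0.3998]  K=[0.6970; 0.2605]  nu=[1.7439]  x^+=[2.4655, -1.6458]  P^+=[0.5602 -0.0086; -0.0086 0.3629]
step 2: x^-=[2.1364, -1.6458]  P^-=[0.6713 0.0620; 0.0620 0.4529]  H_jac=[0.2263 0.2938]  S=[0.3617]  K=[0.4703; 0.4066]  nu=[1.9064]  x^+=[3.0330, -0.8706]  P^+=[0.5912 -0.0072; -0.0072 0.3931]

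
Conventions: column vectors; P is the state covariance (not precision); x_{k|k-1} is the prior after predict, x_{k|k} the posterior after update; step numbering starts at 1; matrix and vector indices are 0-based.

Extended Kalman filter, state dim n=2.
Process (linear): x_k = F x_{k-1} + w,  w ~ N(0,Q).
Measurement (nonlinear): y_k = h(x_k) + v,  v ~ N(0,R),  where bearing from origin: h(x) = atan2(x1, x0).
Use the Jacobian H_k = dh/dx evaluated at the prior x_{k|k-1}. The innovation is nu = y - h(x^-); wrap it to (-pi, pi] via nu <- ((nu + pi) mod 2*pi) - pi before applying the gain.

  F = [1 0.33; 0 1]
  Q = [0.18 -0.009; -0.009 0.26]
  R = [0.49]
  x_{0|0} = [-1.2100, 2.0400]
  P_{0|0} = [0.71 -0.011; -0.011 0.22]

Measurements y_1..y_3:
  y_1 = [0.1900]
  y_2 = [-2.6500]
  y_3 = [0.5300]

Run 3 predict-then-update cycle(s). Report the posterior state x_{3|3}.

x_post = [1.2779, 2.6273]

step 1: x^-=[-0.5368, 2.0400]  P^-=[0.9067 0.0526; 0.0526 0.4800]  H_jac=[-0.4585 -0.1206]  S=[0.6934]  K=[-0.6087; -0.1183]  nu=[-1.6381]  x^+=[0.4602, 2.2338]  P^+=[0.6498 0.0027; 0.0027 0.4703]
step 2: x^-=[1.1974, 2.2338]  P^-=[0.8828 0.1489; 0.1489 0.7303]  H_jac=[-0.3478 0.1864]  S=[0.6028]  K=[-0.4632; 0.1399]  nu=[2.5544]  x^+=[0.0141, 2.5912]  P^+=[0.7535 0.1880; 0.1880 0.7185]
step 3: x^-=[0.8692, 2.5912]  P^-=[1.1358 0.4161; 0.4161 0.9785]  H_jac=[-0.3469 0.1164]  S=[0.6063]  K=[-0.5699; -0.0503]  nu=[-0.7172]  x^+=[1.2779, 2.6273]  P^+=[0.9388 0.3987; 0.3987 0.9770]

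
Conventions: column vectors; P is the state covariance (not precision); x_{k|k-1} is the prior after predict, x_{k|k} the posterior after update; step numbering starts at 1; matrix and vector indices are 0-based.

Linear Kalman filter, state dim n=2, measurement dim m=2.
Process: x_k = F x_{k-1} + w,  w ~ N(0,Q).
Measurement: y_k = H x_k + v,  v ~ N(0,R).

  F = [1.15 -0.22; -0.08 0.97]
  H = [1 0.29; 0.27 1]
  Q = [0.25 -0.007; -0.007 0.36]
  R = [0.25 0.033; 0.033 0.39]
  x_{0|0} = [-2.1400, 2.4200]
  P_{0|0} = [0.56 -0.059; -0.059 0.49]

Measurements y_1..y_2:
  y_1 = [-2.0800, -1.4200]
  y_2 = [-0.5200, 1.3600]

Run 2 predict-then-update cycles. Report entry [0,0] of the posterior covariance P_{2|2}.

step 1: x^-=[-2.9934, 2.5186]  P^-=[1.0442 -0.2299; -0.2299 0.8338]  S=[1.2309 0.3088; 0.3088 1.1757]  K=[0.8382 -0.1759; -0.1659 0.6999]  nu=[0.1830, -3.1304]  x^+=[-2.2893, 0.2972]  P^+=[0.2339 -0.1041; -0.1041 0.2956]
step 2: x^-=[-2.6980, 0.4714]  P^-=[0.6264 -0.2096; -0.2096 0.6558]  S=[0.8100 0.1663; 0.1663 0.9783]  K=[0.7324 -0.1659; -0.1551 0.6389]  nu=[2.0413, 1.6171]  x^+=[-1.4713, 1.1878]  P^+=[0.2055 -0.0960; -0.0960 0.2700]

P_post[0,0] = 0.2055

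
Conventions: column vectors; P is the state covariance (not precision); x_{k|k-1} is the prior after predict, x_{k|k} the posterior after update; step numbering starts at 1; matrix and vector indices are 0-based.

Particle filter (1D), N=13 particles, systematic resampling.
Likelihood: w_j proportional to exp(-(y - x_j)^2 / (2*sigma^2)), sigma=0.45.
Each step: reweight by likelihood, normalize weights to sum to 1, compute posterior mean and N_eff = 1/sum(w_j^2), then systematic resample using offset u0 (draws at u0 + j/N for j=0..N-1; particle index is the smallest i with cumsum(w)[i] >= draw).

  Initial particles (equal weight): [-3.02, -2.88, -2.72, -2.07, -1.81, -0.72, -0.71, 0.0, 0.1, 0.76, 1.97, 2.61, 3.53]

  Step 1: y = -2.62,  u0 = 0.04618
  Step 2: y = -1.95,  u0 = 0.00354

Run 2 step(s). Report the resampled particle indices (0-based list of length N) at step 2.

step 1: w=[0.2127, 0.2672, 0.3080, 0.1496, 0.0625, 0.0000, 0.0000, 0.0000, 0.0000, 0.0000, 0.0000, 0.0000, 0.0000]  mean=-2.6723  Neff=4.2059  idx=[0, 0, 0, 1, 1, 1, 2, 2, 2, 2, 3, 3, 4]
step 2: w=[0.0136, 0.0136, 0.0136, 0.0272, 0.0272, 0.0272, 0.0533, 0.0533, 0.0533, 0.0533, 0.2224, 0.2224, 0.2195]  mean=-2.2565  Neff=6.2031  idx=[0, 4, 6, 8, 9, 10, 10, 10, 11, 11, 11, 12, 12]

resampled_idx = [0, 4, 6, 8, 9, 10, 10, 10, 11, 11, 11, 12, 12]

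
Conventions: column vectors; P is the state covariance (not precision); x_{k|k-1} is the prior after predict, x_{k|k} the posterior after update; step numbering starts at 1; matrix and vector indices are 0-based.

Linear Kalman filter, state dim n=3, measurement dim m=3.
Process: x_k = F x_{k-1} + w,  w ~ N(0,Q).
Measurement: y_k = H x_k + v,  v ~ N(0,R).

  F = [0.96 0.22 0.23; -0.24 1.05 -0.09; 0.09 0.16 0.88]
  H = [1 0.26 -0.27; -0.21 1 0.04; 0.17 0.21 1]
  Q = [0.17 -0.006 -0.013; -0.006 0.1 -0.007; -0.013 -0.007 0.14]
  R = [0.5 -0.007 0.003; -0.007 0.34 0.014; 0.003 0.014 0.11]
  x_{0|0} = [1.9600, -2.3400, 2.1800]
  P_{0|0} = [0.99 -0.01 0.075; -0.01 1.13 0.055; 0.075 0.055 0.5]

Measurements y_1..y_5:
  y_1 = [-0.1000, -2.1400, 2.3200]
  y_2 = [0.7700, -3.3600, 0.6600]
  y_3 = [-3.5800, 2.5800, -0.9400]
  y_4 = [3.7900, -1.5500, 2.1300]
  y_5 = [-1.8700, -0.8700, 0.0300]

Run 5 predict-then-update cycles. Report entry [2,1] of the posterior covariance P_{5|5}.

step 1: x^-=[1.8682, -3.1236, 1.7204]  P^-=[1.1980 0.0086 0.2894; 0.0086 1.4048 0.1549; 0.2894 0.1549 0.5912]  S=[1.6625 0.0962 0.4335; 0.0962 1.8025 0.3883; 0.4335 0.3883 0.9618]  K=[0.6003 -0.2333 0.3381; 0.1281 0.7517 0.1080; -0.0961 -0.0981 0.7826]  nu=[-0.6916, 1.3071, 0.9380]  x^+=[1.4653, -2.1283, 2.3926]  P^+=[0.3031 -0.0146 -0.0127; -0.0146 0.2542 -0.0281; -0.0127 -0.0281 0.0925]
step 2: x^-=[1.4888, -2.8017, 1.8969]  P^-=[0.4519 -0.0374 0.0208; -0.0374 0.4106 -0.0018; 0.0208 -0.0018 0.2102]  S=[0.9646 -0.0303 0.0555; -0.0303 0.7861 0.0818; 0.0555 0.0818 0.3551]  K=[0.4342 -0.1739 0.2251; 0.0840 0.5266 0.0856; -0.0759 -0.0654 0.6279]  nu=[0.5218, -0.3215, -0.9016]  x^+=[1.5683, -3.0043, 1.3121]  P^+=[0.2193 -0.0125 -0.0110; -0.0125 0.1777 -0.0182; -0.0110 -0.0182 0.0736]
step 3: x^-=[1.1464, -3.6490, 0.8151]  P^-=[0.3726 -0.0314 0.0112; -0.0314 0.3185 -0.0025; 0.0112 -0.0025 0.1961]  S=[0.8864 -0.0325 0.0330; -0.0325 0.6880 0.0667; 0.0330 0.0667 0.3314]  K=[0.3945 -0.1593 0.1978; 0.0731 0.4684 0.0766; -0.0729 -0.0587 0.6149]  nu=[-3.5576, 6.4372, -1.1837]  x^+=[-1.5164, -0.9848, -0.0313]  P^+=[0.1992 -0.0119 -0.0107; -0.0119 0.1579 -0.0159; -0.0107 -0.0159 0.0718]
step 4: x^-=[-1.6796, -0.6673, -0.3216]  P^-=[0.3537 -0.0303 0.0093; -0.0303 0.2947 -0.0033; 0.0093 -0.0033 0.1947]  S=[0.8675 -0.0336 0.0272; -0.0336 0.6629 0.0620; 0.0272 0.0620 0.3276]  K=[0.3837 -0.1555 0.1902; 0.0697 0.4508 0.0721; -0.0723 -0.0573 0.6140]  nu=[5.5563, -1.2226, 2.8773]  x^+=[1.1900, -0.6239, 1.1134]  P^+=[0.1937 -0.0118 -0.0106; -0.0118 0.1519 -0.0155; -0.0106 -0.0155 0.0716]
step 5: x^-=[1.2612, -1.0409, 0.9871]  P^-=[0.3485 -0.0302 0.0088; -0.0302 0.2876 -0.0037; 0.0088 -0.0037 0.1945]  S=[0.8622 -0.0342 0.0254; -0.0342 0.6556 0.0604; 0.0254 0.0604 0.3265]  K=[0.3806 -0.1546 0.1880; 0.0685 0.4453 0.0701; -0.0722 -0.0570 0.6140]  nu=[-2.5941, 0.3963, -0.9529]  x^+=[0.0334, -1.1090, 0.5666]  P^+=[0.1922 -0.0118 -0.0105; -0.0118 0.1500 -0.0153; -0.0105 -0.0153 0.0715]

P_post[2,1] = -0.0153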